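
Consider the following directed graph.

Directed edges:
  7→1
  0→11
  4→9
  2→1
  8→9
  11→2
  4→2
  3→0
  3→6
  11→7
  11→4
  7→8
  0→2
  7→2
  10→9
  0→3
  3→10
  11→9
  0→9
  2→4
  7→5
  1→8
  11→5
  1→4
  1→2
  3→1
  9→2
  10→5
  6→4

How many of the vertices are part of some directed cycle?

7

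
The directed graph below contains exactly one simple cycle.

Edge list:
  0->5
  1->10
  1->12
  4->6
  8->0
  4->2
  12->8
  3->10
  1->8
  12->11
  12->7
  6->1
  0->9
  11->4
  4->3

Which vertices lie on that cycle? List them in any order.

1, 4, 6, 11, 12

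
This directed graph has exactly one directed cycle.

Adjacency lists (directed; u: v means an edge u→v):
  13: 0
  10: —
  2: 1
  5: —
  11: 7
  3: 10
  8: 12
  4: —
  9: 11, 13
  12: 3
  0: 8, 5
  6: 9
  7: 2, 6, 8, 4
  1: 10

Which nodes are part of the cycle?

DFS with gray/black marking from 7:
7 gray
  2 gray
    1 gray
      10 gray
      10 black
    1 black
  2 black
  6 gray
    9 gray
      11 gray
        11→7: 7 is gray → back edge
Back edge closes the cycle 7 → 6 → 9 → 11 → 7; its vertices are {6, 7, 9, 11}.

6, 7, 9, 11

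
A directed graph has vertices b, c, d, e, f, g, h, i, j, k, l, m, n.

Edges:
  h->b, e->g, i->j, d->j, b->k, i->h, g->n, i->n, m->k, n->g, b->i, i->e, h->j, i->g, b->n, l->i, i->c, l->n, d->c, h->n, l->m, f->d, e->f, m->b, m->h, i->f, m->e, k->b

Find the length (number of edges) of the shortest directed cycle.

2

For each vertex v, BFS finds the shortest path from v back to v.
The shortest such closed walk is b → k → b, length 2.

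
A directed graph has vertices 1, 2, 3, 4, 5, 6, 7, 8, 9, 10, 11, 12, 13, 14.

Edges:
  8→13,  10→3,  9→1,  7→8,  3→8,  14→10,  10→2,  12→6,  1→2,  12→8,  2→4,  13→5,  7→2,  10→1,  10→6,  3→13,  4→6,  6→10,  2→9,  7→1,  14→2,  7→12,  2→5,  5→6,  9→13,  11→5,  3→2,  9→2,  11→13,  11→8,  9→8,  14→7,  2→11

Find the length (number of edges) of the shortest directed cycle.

For each vertex v, BFS finds the shortest path from v back to v.
The shortest such closed walk is 10 → 6 → 10, length 2.

2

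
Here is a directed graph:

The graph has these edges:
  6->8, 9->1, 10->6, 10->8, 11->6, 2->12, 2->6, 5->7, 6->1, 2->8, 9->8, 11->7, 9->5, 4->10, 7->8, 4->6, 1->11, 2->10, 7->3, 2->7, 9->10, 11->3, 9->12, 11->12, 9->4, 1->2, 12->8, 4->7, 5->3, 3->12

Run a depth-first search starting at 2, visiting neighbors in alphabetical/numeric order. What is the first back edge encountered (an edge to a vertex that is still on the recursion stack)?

1→2

DFS from 2 (visiting neighbors in alphabetical/numeric order); mark gray on enter, black on exit:
2 gray
  6 gray
    1 gray
      1→2: 2 is gray → back edge
First back edge: 1 → 2.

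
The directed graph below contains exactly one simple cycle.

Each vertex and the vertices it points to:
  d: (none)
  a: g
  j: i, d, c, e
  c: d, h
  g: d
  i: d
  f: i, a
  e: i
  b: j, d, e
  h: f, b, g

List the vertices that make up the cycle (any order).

DFS with gray/black marking from h:
h gray
  f gray
    i gray
      d gray
      d black
    i black
    a gray
      g gray
        g→d: d black — skip
      g black
    a black
  f black
  b gray
    j gray
      j→i: i black — skip
      j→d: d black — skip
      c gray
        c→d: d black — skip
        c→h: h is gray → back edge
Back edge closes the cycle h → b → j → c → h; its vertices are {b, c, h, j}.

b, c, h, j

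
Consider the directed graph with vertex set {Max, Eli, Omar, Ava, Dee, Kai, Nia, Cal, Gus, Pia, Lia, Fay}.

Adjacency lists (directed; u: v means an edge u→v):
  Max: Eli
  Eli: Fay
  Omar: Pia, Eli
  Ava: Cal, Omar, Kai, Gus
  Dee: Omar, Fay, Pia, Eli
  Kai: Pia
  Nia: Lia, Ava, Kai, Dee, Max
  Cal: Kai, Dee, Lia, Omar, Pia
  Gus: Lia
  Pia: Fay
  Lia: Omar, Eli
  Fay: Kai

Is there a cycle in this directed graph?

Yes

DFS with white/gray/black marking, starting from Ava:
Ava gray
  Cal gray
    Kai gray
      Pia gray
        Fay gray
          Fay→Kai: Kai is gray → back edge
Back edge found, so a cycle exists: Kai → Pia → Fay → Kai.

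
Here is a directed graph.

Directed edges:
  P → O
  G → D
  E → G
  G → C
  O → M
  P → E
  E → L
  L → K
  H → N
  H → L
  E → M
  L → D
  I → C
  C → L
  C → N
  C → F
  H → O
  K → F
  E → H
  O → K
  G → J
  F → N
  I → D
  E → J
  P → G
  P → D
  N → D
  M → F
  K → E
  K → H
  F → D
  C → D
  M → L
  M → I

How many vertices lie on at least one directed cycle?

9

A vertex is on a directed cycle iff it belongs to a strongly connected component of size ≥ 2 (or has a self-loop).
The vertices on cycles are {C, E, G, H, I, K, L, M, O} — 9 in total.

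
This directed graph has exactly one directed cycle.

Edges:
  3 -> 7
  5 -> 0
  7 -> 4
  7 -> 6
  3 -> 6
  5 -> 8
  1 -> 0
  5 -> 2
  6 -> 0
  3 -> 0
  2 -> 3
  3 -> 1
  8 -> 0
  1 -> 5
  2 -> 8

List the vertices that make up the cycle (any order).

1, 2, 3, 5

DFS with gray/black marking from 3:
3 gray
  0 gray
  0 black
  1 gray
    1→0: 0 black — skip
    5 gray
      8 gray
        8→0: 0 black — skip
      8 black
      5→0: 0 black — skip
      2 gray
        2→3: 3 is gray → back edge
Back edge closes the cycle 3 → 1 → 5 → 2 → 3; its vertices are {1, 2, 3, 5}.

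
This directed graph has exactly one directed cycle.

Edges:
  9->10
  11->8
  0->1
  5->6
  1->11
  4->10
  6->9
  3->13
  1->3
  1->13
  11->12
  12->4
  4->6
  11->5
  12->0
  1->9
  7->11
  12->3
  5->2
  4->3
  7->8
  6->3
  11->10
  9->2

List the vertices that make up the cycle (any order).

DFS with gray/black marking from 11:
11 gray
  8 gray
  8 black
  5 gray
    6 gray
      9 gray
        10 gray
        10 black
        2 gray
        2 black
      9 black
      3 gray
        13 gray
        13 black
      3 black
    6 black
    5→2: 2 black — skip
  5 black
  11→10: 10 black — skip
  12 gray
    4 gray
      4→3: 3 black — skip
      4→6: 6 black — skip
      4→10: 10 black — skip
    4 black
    0 gray
      1 gray
        1→9: 9 black — skip
        1→11: 11 is gray → back edge
Back edge closes the cycle 11 → 12 → 0 → 1 → 11; its vertices are {0, 1, 11, 12}.

0, 1, 11, 12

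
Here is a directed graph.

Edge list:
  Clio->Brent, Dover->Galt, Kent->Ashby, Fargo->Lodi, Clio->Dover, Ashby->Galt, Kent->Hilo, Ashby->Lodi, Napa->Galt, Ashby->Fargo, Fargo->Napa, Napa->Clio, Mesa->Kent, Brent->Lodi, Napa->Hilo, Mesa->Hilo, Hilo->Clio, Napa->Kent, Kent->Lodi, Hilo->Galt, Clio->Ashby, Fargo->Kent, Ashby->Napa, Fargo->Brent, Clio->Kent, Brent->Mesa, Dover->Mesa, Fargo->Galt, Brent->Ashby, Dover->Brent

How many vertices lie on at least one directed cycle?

9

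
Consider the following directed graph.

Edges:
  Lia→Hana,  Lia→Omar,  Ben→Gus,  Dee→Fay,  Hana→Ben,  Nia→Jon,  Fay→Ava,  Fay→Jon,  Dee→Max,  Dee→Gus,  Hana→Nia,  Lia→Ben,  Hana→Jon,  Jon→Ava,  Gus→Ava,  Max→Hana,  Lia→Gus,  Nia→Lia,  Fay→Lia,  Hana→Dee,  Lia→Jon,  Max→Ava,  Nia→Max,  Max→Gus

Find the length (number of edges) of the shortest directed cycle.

3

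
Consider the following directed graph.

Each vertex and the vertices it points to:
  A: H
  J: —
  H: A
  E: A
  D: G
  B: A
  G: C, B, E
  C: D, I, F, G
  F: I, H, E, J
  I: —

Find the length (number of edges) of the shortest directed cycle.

For each vertex v, BFS finds the shortest path from v back to v.
The shortest such closed walk is C → G → C, length 2.

2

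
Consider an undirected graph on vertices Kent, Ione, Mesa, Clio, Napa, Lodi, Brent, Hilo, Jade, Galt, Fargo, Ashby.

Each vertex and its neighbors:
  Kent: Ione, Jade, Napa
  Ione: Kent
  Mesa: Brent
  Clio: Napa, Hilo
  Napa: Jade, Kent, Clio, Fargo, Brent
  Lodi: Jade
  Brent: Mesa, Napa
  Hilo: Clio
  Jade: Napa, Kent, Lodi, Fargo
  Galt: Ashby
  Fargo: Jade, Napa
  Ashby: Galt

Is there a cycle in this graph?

Yes

DFS, tracking each vertex's parent; an edge to a visited non-parent vertex closes a cycle.
Start from Ashby:
visit Ashby (parent –)
  visit Galt (parent Ashby)
    Galt–Ashby: parent, skip
visit Kent (parent –)
  visit Ione (parent Kent)
    Ione–Kent: parent, skip
  visit Jade (parent Kent)
    visit Napa (parent Jade)
      Napa–Jade: parent, skip
      Napa–Kent: Kent visited and ≠ parent → cycle
Cycle: Kent – Jade – Napa – Kent.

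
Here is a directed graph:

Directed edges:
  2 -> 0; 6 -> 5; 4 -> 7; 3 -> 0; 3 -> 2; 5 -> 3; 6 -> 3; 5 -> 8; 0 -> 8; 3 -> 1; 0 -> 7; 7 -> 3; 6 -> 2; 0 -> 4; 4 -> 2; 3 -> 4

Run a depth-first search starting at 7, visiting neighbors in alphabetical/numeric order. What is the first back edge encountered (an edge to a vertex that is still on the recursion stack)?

2->0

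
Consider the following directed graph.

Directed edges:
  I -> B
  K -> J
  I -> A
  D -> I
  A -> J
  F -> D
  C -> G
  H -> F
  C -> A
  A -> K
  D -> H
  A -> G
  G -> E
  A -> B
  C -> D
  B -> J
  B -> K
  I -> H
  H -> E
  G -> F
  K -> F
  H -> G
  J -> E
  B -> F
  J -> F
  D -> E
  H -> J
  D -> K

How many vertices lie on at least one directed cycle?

A vertex is on a directed cycle iff it belongs to a strongly connected component of size ≥ 2 (or has a self-loop).
The vertices on cycles are {A, B, D, F, G, H, I, J, K} — 9 in total.

9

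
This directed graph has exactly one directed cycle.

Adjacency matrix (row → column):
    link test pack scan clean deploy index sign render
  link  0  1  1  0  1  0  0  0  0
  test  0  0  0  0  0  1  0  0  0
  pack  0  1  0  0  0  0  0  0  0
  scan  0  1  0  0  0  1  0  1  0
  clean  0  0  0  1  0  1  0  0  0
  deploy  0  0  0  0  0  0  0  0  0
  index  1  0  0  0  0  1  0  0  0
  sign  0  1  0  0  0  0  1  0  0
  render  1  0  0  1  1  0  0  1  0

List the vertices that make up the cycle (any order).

DFS with gray/black marking from sign:
sign gray
  index gray
    deploy gray
    deploy black
    link gray
      test gray
        test→deploy: deploy black — skip
      test black
      clean gray
        scan gray
          scan→deploy: deploy black — skip
          scan→sign: sign is gray → back edge
Back edge closes the cycle sign → index → link → clean → scan → sign; its vertices are {link, scan, sign, clean, index}.

link, scan, sign, clean, index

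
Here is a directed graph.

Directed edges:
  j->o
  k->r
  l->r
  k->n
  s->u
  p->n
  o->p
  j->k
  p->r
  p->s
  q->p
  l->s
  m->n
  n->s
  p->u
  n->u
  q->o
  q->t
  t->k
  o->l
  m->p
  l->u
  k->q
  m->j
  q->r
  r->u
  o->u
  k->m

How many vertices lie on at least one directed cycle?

5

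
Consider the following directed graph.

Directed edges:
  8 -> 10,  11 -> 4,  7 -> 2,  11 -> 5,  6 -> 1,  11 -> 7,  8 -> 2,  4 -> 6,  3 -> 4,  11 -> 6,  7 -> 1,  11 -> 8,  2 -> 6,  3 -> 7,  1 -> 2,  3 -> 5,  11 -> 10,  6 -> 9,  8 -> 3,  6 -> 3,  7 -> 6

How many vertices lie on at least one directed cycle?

6

A vertex is on a directed cycle iff it belongs to a strongly connected component of size ≥ 2 (or has a self-loop).
The vertices on cycles are {1, 2, 3, 4, 6, 7} — 6 in total.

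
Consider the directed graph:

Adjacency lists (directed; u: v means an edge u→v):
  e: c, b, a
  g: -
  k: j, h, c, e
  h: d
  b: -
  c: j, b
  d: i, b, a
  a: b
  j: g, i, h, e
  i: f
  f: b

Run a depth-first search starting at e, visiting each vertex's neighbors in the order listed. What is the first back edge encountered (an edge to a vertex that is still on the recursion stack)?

j→e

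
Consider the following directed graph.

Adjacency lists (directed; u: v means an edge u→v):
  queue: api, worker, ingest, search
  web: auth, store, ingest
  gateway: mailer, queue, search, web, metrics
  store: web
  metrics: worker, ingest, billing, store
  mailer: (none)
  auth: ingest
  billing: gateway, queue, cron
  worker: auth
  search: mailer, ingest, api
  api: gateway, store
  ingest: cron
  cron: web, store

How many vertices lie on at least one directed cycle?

11

A vertex is on a directed cycle iff it belongs to a strongly connected component of size ≥ 2 (or has a self-loop).
The vertices on cycles are {api, web, auth, cron, queue, store, ingest, search, billing, gateway, metrics} — 11 in total.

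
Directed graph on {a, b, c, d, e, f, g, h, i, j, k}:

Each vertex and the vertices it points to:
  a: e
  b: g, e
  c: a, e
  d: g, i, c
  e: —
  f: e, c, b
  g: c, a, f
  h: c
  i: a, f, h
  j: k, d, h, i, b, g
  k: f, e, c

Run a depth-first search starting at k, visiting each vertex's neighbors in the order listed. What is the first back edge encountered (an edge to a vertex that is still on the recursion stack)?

g->f

DFS from k (visiting each vertex's neighbors in the order listed); mark gray on enter, black on exit:
k gray
  f gray
    e gray
    e black
    c gray
      a gray
        a→e: e black — skip
      a black
      c→e: e black — skip
    c black
    b gray
      g gray
        g→c: c black — skip
        g→a: a black — skip
        g→f: f is gray → back edge
First back edge: g → f.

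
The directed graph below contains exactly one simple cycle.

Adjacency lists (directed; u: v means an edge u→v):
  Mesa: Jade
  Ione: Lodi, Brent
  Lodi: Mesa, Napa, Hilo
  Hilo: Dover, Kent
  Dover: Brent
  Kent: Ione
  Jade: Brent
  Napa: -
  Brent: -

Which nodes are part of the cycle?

Hilo, Ione, Kent, Lodi

DFS with gray/black marking from Lodi:
Lodi gray
  Mesa gray
    Jade gray
      Brent gray
      Brent black
    Jade black
  Mesa black
  Napa gray
  Napa black
  Hilo gray
    Dover gray
      Dover→Brent: Brent black — skip
    Dover black
    Kent gray
      Ione gray
        Ione→Lodi: Lodi is gray → back edge
Back edge closes the cycle Lodi → Hilo → Kent → Ione → Lodi; its vertices are {Hilo, Ione, Kent, Lodi}.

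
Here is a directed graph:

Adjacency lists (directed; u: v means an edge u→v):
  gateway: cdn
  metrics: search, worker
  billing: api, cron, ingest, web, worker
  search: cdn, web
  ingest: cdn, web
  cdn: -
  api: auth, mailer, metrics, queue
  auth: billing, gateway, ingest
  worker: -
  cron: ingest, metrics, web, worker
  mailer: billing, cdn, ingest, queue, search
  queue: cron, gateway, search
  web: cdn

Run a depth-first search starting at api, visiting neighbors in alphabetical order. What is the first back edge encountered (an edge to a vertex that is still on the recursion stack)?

billing→api

DFS from api (visiting neighbors in alphabetical order); mark gray on enter, black on exit:
api gray
  auth gray
    billing gray
      billing→api: api is gray → back edge
First back edge: billing → api.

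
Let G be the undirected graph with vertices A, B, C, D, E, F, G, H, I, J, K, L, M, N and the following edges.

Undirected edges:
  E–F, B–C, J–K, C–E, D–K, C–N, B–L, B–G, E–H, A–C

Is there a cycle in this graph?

DFS, tracking each vertex's parent; an edge to a visited non-parent vertex closes a cycle.
Start from C:
visit C (parent –)
  visit B (parent C)
    visit L (parent B)
      L–B: parent, skip
    B–C: parent, skip
    visit G (parent B)
      G–B: parent, skip
  visit E (parent C)
    visit H (parent E)
      H–E: parent, skip
    E–C: parent, skip
    visit F (parent E)
      F–E: parent, skip
  visit N (parent C)
    N–C: parent, skip
  visit A (parent C)
    A–C: parent, skip
visit D (parent –)
  visit K (parent D)
    K–D: parent, skip
    visit J (parent K)
      J–K: parent, skip
visit I (parent –)
visit M (parent –)
No non-parent visited neighbor found — the graph is a forest.

No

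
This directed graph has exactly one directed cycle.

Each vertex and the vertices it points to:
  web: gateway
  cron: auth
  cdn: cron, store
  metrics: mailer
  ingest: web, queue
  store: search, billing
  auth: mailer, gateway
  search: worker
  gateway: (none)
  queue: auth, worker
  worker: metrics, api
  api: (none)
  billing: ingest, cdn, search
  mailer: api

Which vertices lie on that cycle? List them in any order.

cdn, store, billing

DFS with gray/black marking from cdn:
cdn gray
  cron gray
    auth gray
      mailer gray
        api gray
        api black
      mailer black
      gateway gray
      gateway black
    auth black
  cron black
  store gray
    search gray
      worker gray
        metrics gray
          metrics→mailer: mailer black — skip
        metrics black
        worker→api: api black — skip
      worker black
    search black
    billing gray
      ingest gray
        web gray
          web→gateway: gateway black — skip
        web black
        queue gray
          queue→auth: auth black — skip
          queue→worker: worker black — skip
        queue black
      ingest black
      billing→cdn: cdn is gray → back edge
Back edge closes the cycle cdn → store → billing → cdn; its vertices are {cdn, store, billing}.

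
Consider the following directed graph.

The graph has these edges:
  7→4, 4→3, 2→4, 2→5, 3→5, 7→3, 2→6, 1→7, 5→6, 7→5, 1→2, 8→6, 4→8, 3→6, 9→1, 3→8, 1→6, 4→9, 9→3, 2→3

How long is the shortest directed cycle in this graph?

4

For each vertex v, BFS finds the shortest path from v back to v.
The shortest such closed walk is 4 → 9 → 1 → 2 → 4, length 4.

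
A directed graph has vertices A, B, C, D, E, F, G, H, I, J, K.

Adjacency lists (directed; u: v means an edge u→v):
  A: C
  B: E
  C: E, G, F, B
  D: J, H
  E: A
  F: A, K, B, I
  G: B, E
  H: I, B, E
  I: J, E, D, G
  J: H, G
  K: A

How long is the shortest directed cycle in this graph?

3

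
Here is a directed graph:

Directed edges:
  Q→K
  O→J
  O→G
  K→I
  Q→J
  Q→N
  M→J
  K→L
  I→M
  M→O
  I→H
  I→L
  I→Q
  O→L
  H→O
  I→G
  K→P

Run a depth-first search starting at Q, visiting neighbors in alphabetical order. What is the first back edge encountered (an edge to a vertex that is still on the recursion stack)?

I->Q

DFS from Q (visiting neighbors in alphabetical order); mark gray on enter, black on exit:
Q gray
  J gray
  J black
  K gray
    I gray
      G gray
      G black
      H gray
        O gray
          O→G: G black — skip
          O→J: J black — skip
          L gray
          L black
        O black
      H black
      I→L: L black — skip
      M gray
        M→J: J black — skip
        M→O: O black — skip
      M black
      I→Q: Q is gray → back edge
First back edge: I → Q.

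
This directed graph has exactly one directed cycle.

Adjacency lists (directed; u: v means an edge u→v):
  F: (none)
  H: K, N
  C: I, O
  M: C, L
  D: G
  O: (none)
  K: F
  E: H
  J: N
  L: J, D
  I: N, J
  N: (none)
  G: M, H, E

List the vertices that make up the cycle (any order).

DFS with gray/black marking from G:
G gray
  M gray
    C gray
      I gray
        N gray
        N black
        J gray
          J→N: N black — skip
        J black
      I black
      O gray
      O black
    C black
    L gray
      L→J: J black — skip
      D gray
        D→G: G is gray → back edge
Back edge closes the cycle G → M → L → D → G; its vertices are {D, G, L, M}.

D, G, L, M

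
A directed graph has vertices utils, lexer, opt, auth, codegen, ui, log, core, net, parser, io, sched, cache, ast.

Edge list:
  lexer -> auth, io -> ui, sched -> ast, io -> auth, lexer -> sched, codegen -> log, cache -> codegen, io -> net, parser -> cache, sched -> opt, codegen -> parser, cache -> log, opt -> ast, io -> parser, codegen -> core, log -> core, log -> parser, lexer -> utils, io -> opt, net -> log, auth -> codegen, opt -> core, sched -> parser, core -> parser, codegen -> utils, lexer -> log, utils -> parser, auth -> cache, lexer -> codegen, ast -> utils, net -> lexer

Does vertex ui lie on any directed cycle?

No

ui lies on a cycle iff there is a path from ui back to itself.
Exploring from ui, it never reaches itself; equivalently, its strongly connected component is a singleton.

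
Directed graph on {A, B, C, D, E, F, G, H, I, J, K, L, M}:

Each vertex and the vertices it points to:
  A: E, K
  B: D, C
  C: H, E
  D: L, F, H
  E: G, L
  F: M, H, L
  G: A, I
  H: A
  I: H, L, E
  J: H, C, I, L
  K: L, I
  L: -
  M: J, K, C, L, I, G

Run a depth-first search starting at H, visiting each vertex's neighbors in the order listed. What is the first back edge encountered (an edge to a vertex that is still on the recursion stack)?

G→A

DFS from H (visiting each vertex's neighbors in the order listed); mark gray on enter, black on exit:
H gray
  A gray
    E gray
      G gray
        G→A: A is gray → back edge
First back edge: G → A.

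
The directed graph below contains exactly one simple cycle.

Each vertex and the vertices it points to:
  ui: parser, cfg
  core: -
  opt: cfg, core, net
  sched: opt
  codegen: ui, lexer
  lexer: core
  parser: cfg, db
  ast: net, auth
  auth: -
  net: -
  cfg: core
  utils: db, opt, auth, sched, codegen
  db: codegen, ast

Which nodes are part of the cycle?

DFS with gray/black marking from db:
db gray
  codegen gray
    ui gray
      parser gray
        cfg gray
          core gray
          core black
        cfg black
        parser→db: db is gray → back edge
Back edge closes the cycle db → codegen → ui → parser → db; its vertices are {db, ui, parser, codegen}.

db, ui, parser, codegen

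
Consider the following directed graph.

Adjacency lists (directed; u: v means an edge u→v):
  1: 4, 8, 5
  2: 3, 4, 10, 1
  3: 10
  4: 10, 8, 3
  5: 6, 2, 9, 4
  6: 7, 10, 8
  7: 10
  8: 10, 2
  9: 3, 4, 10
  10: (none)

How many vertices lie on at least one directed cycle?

7

A vertex is on a directed cycle iff it belongs to a strongly connected component of size ≥ 2 (or has a self-loop).
The vertices on cycles are {1, 2, 4, 5, 6, 8, 9} — 7 in total.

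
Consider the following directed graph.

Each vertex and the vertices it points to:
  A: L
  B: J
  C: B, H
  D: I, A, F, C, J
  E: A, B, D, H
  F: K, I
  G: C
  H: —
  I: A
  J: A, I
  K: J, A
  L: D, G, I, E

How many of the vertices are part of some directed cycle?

11

A vertex is on a directed cycle iff it belongs to a strongly connected component of size ≥ 2 (or has a self-loop).
The vertices on cycles are {A, B, C, D, E, F, G, I, J, K, L} — 11 in total.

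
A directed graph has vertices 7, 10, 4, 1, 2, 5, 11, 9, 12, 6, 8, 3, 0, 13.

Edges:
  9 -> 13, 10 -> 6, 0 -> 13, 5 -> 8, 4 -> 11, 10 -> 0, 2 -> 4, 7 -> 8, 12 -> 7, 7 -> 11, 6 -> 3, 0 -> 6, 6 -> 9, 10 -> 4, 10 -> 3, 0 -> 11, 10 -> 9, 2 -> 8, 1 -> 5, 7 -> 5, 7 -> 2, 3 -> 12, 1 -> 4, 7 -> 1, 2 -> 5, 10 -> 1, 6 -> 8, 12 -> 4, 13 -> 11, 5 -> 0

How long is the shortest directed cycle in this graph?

For each vertex v, BFS finds the shortest path from v back to v.
The shortest such closed walk is 0 → 6 → 3 → 12 → 7 → 5 → 0, length 6.

6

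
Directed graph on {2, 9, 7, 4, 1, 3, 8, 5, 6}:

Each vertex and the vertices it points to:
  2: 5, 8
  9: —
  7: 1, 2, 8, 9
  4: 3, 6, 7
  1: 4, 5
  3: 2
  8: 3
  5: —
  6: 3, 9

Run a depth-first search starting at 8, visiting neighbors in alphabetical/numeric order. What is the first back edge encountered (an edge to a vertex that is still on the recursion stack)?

2→8

DFS from 8 (visiting neighbors in alphabetical/numeric order); mark gray on enter, black on exit:
8 gray
  3 gray
    2 gray
      5 gray
      5 black
      2→8: 8 is gray → back edge
First back edge: 2 → 8.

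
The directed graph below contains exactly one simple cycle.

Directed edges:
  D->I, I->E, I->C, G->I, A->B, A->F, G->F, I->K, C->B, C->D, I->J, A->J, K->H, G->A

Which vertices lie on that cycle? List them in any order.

C, D, I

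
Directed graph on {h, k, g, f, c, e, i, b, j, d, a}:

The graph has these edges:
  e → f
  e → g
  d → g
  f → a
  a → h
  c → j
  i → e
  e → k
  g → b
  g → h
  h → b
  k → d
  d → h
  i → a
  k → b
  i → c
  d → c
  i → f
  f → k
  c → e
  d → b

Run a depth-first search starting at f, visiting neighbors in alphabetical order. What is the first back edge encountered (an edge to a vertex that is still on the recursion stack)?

e->f

DFS from f (visiting neighbors in alphabetical order); mark gray on enter, black on exit:
f gray
  a gray
    h gray
      b gray
      b black
    h black
  a black
  k gray
    k→b: b black — skip
    d gray
      d→b: b black — skip
      c gray
        e gray
          e→f: f is gray → back edge
First back edge: e → f.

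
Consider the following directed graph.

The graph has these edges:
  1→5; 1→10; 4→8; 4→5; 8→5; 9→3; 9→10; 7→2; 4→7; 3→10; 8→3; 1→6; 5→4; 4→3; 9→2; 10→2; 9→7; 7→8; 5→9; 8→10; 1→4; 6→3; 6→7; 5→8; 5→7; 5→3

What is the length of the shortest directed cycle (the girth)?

2

For each vertex v, BFS finds the shortest path from v back to v.
The shortest such closed walk is 4 → 5 → 4, length 2.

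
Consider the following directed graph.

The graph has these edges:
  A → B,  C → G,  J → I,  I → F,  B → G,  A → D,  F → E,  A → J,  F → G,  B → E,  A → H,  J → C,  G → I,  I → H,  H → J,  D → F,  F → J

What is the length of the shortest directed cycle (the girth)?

3

For each vertex v, BFS finds the shortest path from v back to v.
The shortest such closed walk is J → I → F → J, length 3.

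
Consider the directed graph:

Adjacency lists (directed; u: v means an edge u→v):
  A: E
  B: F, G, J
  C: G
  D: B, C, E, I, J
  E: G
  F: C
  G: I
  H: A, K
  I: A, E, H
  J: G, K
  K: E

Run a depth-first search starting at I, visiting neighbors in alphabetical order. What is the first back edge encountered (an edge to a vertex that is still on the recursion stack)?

DFS from I (visiting neighbors in alphabetical order); mark gray on enter, black on exit:
I gray
  A gray
    E gray
      G gray
        G→I: I is gray → back edge
First back edge: G → I.

G->I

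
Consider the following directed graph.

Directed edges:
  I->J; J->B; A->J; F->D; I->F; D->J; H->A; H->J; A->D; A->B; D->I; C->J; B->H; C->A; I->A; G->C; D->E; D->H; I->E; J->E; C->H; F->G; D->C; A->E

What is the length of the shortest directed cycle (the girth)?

3

For each vertex v, BFS finds the shortest path from v back to v.
The shortest such closed walk is F → D → I → F, length 3.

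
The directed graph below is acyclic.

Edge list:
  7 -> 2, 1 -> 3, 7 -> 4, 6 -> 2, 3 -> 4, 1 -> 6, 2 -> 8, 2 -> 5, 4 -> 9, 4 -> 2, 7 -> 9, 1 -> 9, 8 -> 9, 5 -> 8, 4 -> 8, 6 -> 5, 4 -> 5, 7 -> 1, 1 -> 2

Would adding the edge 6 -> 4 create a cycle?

No

Adding 6→4 creates a cycle iff 4 can already reach 6.
Explore from 4: no path reaches 6. The graph stays acyclic.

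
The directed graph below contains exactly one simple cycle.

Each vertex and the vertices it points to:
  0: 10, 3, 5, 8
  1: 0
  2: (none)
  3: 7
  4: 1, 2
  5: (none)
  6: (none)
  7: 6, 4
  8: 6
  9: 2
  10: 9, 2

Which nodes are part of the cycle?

0, 1, 3, 4, 7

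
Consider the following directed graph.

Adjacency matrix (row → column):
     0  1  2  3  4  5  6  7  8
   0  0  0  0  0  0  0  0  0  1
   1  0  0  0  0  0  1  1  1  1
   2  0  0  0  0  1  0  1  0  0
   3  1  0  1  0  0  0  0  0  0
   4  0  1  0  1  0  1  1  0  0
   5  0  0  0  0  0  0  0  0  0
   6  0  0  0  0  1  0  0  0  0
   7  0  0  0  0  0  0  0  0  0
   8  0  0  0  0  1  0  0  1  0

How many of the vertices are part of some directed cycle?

7

A vertex is on a directed cycle iff it belongs to a strongly connected component of size ≥ 2 (or has a self-loop).
The vertices on cycles are {0, 1, 2, 3, 4, 6, 8} — 7 in total.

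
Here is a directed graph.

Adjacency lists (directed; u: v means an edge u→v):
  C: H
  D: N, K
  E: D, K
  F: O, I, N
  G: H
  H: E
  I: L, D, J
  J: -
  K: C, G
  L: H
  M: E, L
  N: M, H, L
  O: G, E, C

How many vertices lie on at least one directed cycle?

9

A vertex is on a directed cycle iff it belongs to a strongly connected component of size ≥ 2 (or has a self-loop).
The vertices on cycles are {C, D, E, G, H, K, L, M, N} — 9 in total.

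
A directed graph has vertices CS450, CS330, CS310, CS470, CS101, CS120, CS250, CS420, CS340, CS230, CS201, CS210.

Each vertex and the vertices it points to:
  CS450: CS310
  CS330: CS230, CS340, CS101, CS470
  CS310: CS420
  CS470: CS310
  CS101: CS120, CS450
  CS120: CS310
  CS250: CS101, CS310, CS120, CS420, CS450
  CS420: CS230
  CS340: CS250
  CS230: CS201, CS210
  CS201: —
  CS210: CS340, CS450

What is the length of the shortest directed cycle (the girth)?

5

For each vertex v, BFS finds the shortest path from v back to v.
The shortest such closed walk is CS230 → CS210 → CS450 → CS310 → CS420 → CS230, length 5.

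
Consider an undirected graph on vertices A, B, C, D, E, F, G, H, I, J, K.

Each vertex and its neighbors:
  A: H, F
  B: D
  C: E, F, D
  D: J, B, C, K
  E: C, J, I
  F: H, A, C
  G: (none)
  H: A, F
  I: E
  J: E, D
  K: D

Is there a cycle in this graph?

Yes

DFS, tracking each vertex's parent; an edge to a visited non-parent vertex closes a cycle.
Start from K:
visit K (parent –)
  visit D (parent K)
    visit J (parent D)
      visit E (parent J)
        visit C (parent E)
          C–E: parent, skip
          visit F (parent C)
            visit H (parent F)
              visit A (parent H)
                A–H: parent, skip
                A–F: F visited and ≠ parent → cycle
Cycle: F – H – A – F.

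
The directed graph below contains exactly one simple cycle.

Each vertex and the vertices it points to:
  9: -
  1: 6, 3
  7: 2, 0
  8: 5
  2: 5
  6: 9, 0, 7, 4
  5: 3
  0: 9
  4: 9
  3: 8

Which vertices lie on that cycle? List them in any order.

DFS with gray/black marking from 3:
3 gray
  8 gray
    5 gray
      5→3: 3 is gray → back edge
Back edge closes the cycle 3 → 8 → 5 → 3; its vertices are {3, 5, 8}.

3, 5, 8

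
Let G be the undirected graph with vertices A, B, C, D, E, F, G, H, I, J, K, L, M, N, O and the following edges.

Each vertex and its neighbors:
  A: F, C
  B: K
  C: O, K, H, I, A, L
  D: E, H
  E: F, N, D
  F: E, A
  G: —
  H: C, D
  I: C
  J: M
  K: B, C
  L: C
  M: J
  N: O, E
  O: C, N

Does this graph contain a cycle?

Yes

DFS, tracking each vertex's parent; an edge to a visited non-parent vertex closes a cycle.
Start from G:
visit G (parent –)
visit A (parent –)
  visit F (parent A)
    visit E (parent F)
      E–F: parent, skip
      visit N (parent E)
        visit O (parent N)
          visit C (parent O)
            C–O: parent, skip
            visit K (parent C)
              visit B (parent K)
                B–K: parent, skip
              K–C: parent, skip
            visit H (parent C)
              H–C: parent, skip
              visit D (parent H)
                D–E: E visited and ≠ parent → cycle
Cycle: E – N – O – C – H – D – E.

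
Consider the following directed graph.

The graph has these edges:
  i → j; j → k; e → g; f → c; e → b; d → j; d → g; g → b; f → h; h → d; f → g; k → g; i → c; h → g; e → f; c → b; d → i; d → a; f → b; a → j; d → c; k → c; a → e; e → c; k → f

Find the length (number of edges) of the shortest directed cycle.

For each vertex v, BFS finds the shortest path from v back to v.
The shortest such closed walk is d → a → e → f → h → d, length 5.

5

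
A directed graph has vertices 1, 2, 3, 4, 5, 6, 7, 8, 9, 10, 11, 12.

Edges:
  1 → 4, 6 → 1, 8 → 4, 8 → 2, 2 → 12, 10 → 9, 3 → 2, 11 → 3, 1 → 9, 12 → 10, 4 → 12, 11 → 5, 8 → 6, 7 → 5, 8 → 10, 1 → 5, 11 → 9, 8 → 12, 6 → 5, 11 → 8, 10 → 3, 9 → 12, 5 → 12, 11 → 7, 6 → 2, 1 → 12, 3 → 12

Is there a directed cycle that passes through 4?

4 lies on a cycle iff there is a path from 4 back to itself.
Exploring from 4, it never reaches itself; equivalently, its strongly connected component is a singleton.

No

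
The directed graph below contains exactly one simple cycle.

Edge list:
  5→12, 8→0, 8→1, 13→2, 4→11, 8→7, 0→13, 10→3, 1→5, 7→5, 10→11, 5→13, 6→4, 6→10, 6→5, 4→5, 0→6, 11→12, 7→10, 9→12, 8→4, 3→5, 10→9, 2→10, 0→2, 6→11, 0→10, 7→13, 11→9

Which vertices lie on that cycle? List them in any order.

2, 3, 5, 10, 13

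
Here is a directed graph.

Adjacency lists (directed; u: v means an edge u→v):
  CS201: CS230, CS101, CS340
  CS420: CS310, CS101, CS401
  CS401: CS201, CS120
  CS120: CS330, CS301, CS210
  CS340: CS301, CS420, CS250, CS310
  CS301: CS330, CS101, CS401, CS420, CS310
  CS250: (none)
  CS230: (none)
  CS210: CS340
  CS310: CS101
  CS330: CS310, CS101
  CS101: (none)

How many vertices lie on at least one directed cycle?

7

A vertex is on a directed cycle iff it belongs to a strongly connected component of size ≥ 2 (or has a self-loop).
The vertices on cycles are {CS120, CS201, CS210, CS301, CS340, CS401, CS420} — 7 in total.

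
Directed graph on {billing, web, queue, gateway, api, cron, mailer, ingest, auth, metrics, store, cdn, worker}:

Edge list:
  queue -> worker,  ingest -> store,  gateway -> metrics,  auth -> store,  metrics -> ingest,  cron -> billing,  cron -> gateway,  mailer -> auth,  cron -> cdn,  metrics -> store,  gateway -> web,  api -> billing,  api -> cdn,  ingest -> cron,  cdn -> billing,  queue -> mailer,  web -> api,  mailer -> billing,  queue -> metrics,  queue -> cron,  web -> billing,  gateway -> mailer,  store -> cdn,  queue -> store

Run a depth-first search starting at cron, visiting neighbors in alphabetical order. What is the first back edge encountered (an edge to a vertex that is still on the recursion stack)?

DFS from cron (visiting neighbors in alphabetical order); mark gray on enter, black on exit:
cron gray
  billing gray
  billing black
  cdn gray
    cdn→billing: billing black — skip
  cdn black
  gateway gray
    mailer gray
      auth gray
        store gray
          store→cdn: cdn black — skip
        store black
      auth black
      mailer→billing: billing black — skip
    mailer black
    metrics gray
      ingest gray
        ingest→cron: cron is gray → back edge
First back edge: ingest → cron.

ingest→cron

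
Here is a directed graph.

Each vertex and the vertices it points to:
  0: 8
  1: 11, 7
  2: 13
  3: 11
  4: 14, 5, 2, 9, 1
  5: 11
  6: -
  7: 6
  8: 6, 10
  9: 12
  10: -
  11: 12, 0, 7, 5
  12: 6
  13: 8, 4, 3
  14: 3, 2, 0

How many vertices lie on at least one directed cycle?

6

A vertex is on a directed cycle iff it belongs to a strongly connected component of size ≥ 2 (or has a self-loop).
The vertices on cycles are {2, 4, 5, 11, 13, 14} — 6 in total.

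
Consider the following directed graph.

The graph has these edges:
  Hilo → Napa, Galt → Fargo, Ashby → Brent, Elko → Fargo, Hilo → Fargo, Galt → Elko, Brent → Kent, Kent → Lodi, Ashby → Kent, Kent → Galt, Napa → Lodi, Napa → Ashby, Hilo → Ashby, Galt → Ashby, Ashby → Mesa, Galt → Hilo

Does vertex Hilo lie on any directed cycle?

Yes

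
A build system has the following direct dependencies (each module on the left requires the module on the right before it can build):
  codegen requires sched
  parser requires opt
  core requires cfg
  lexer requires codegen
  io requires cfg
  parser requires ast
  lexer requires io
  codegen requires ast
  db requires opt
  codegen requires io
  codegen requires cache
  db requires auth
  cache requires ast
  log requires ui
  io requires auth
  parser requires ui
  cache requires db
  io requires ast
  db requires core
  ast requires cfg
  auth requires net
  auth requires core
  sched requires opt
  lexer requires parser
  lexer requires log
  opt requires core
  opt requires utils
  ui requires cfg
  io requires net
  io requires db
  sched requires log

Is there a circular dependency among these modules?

No

DFS with white/gray/black marking, starting from opt:
opt gray
  core gray
    cfg gray
    cfg black
  core black
  utils gray
  utils black
opt black
cache gray
  db gray
    db→opt: opt black — skip
    db→core: core black — skip
    auth gray
      net gray
      net black
      auth→core: core black — skip
    auth black
  db black
  ast gray
    ast→cfg: cfg black — skip
  ast black
cache black
lexer gray
  log gray
    ui gray
      ui→cfg: cfg black — skip
    ui black
  log black
  codegen gray
    sched gray
      sched→log: log black — skip
      sched→opt: opt black — skip
    sched black
    codegen→cache: cache black — skip
    codegen→ast: ast black — skip
    io gray
      io→ast: ast black — skip
      io→net: net black — skip
      io→cfg: cfg black — skip
      io→db: db black — skip
      io→auth: auth black — skip
    io black
  codegen black
  lexer→io: io black — skip
  parser gray
    parser→opt: opt black — skip
    parser→ui: ui black — skip
    parser→ast: ast black — skip
  parser black
lexer black
Every edge goes to a white or black vertex — no back edge, so the graph is acyclic.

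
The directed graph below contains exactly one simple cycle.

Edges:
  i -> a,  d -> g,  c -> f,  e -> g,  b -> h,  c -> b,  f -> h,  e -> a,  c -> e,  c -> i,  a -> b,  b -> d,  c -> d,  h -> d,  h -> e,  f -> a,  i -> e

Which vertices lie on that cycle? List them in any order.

a, b, e, h

DFS with gray/black marking from b:
b gray
  h gray
    d gray
      g gray
      g black
    d black
    e gray
      e→g: g black — skip
      a gray
        a→b: b is gray → back edge
Back edge closes the cycle b → h → e → a → b; its vertices are {a, b, e, h}.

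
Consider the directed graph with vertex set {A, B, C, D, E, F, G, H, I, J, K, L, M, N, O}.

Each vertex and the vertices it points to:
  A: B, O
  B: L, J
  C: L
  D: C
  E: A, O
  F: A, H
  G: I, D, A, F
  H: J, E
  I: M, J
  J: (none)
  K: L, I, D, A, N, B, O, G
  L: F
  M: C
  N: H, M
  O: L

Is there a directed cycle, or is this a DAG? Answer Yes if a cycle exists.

DFS with white/gray/black marking, starting from B:
B gray
  L gray
    F gray
      A gray
        A→B: B is gray → back edge
Back edge found, so a cycle exists: B → L → F → A → B.

Yes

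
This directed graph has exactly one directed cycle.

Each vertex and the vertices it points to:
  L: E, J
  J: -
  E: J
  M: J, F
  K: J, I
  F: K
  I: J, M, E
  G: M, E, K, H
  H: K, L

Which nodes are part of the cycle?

F, I, K, M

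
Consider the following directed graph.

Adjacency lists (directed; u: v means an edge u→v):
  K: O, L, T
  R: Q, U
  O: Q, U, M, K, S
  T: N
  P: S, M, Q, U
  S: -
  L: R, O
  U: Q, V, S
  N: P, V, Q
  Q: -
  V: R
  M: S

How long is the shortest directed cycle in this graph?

2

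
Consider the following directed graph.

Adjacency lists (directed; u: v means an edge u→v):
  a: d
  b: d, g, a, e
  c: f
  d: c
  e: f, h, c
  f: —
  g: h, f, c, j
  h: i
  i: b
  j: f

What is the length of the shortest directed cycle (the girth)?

4

For each vertex v, BFS finds the shortest path from v back to v.
The shortest such closed walk is i → b → e → h → i, length 4.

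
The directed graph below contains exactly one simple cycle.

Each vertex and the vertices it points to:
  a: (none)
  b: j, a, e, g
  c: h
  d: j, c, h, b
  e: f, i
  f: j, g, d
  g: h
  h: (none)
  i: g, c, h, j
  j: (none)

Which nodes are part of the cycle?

DFS with gray/black marking from b:
b gray
  j gray
  j black
  a gray
  a black
  e gray
    f gray
      f→j: j black — skip
      g gray
        h gray
        h black
      g black
      d gray
        d→j: j black — skip
        c gray
          c→h: h black — skip
        c black
        d→h: h black — skip
        d→b: b is gray → back edge
Back edge closes the cycle b → e → f → d → b; its vertices are {b, d, e, f}.

b, d, e, f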